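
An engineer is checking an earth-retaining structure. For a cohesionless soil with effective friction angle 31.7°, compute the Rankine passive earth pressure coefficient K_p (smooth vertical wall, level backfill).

3.21

K_p = (1 + sin φ)/(1 − sin φ) = tan²(45° + 31.7°/2) = 3.215.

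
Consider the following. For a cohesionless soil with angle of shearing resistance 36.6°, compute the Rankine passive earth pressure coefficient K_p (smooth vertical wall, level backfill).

K_p = (1 + sin φ)/(1 − sin φ) = tan²(45° + 36.6°/2) = 3.953.

3.95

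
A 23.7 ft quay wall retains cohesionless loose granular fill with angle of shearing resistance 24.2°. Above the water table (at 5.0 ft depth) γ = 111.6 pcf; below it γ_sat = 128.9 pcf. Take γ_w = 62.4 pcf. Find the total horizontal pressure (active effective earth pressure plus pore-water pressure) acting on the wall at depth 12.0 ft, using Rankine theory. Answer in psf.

K_a = (1 − sin φ)/(1 + sin φ) = 0.4185.
γ' = 128.9 − 62.4 = 66.50 pcf.
Effective vertical stress at 12.0 ft: σ'_v = 111.6×5.0 + 66.50×7.00 = 1024 psf.
σ'_h = K_a σ'_v = 0.4185 × 1024 = 428.4 psf; u = γ_w × 7.00 = 436.8 psf.
Total σ_h = 428.4 + 436.8 = 865.2 psf.

865 psf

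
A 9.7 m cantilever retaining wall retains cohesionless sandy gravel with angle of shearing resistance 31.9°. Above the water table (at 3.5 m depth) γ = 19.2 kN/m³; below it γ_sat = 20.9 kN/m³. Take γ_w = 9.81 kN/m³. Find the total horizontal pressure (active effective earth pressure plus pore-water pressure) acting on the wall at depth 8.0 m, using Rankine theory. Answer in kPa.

80.3 kPa

K_a = (1 − sin φ)/(1 + sin φ) = 0.3085.
γ' = 20.9 − 9.81 = 11.09 kN/m³.
Effective vertical stress at 8.0 m: σ'_v = 19.2×3.5 + 11.09×4.50 = 117.1 kPa.
σ'_h = K_a σ'_v = 0.3085 × 117.1 = 36.13 kPa; u = γ_w × 4.50 = 44.15 kPa.
Total σ_h = 36.13 + 44.15 = 80.27 kPa.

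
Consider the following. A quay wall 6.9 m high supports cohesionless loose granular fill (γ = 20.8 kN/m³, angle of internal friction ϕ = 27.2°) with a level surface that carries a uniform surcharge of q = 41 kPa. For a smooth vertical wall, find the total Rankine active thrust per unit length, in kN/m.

290 kN/m

K_a = tan²(45° − φ/2) = 0.3726.
Soil triangle: ½ K_a γ H² = 0.5×0.3726×20.8×6.9² = 184.5 kN/m.
Surcharge rectangle: K_a q H = 0.3726×41×6.9 = 105.4 kN/m.
Total = 184.5 + 105.4 = 289.9 kN/m.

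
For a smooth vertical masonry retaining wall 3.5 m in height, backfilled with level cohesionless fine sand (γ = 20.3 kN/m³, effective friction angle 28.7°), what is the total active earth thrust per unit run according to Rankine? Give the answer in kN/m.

43.7 kN/m

K_a = tan²(45° − φ/2) = 0.3511.
P_a = ½ K_a γ H² = 0.5 × 0.3511 × 20.3 × 3.5² = 43.66 kN/m.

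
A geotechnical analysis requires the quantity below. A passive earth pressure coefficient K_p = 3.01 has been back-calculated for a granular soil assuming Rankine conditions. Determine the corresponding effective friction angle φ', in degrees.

30.1°

K_p = (1+sin φ)/(1−sin φ) ⇒ sin φ = (K_p − 1)/(K_p + 1) = 0.5012.
φ = arcsin(0.5012) = 30.08°.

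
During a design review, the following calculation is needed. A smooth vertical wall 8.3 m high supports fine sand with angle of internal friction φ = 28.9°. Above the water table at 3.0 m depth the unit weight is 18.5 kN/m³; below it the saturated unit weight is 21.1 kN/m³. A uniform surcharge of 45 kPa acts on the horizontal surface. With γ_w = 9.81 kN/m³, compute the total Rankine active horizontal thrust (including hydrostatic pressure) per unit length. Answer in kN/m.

455 kN/m

K_a = tan²(45° − φ/2) = 0.3484.
γ' = 21.1 − 9.81 = 11.29 kN/m³. h₂ = H − d_w = 5.3 m.
σ'_h: at surface K_a·q = 15.68; at WT K_a(q+γd_w) = 35.01; at base K_a(q+γd_w+γ'h₂) = 55.86 kPa.
P₁ = ½(15.68+35.01)×3.0 = 76.03; P₂ = ½(35.01+55.86)×5.3 = 240.8; P_w = ½γ_w h₂² = 137.8.
Total = 76.03+240.8+137.8 = 454.6 kN/m.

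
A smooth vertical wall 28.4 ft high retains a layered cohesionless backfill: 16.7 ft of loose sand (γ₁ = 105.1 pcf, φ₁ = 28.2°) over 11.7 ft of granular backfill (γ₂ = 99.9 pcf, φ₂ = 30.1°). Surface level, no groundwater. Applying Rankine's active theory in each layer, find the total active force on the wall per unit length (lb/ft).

K_a1 = tan²(45°−28.2°/2) = 0.3582; K_a2 = tan²(45°−30.1°/2) = 0.3320.
Layer 1: σ at base = K_a1 γ₁ h₁ = 628.7 psf; P₁ = ½×628.7×16.7 = 5249.
Layer 2: σ_v at top = γ₁h₁ = 1755; σ_h top = K_a2×1755 = 582.7; σ_h base = K_a2×(1755+99.9×11.7) = 970.7.
P₂ = ½(582.7+970.7)×11.7 = 9088. Total P_a = 5249+9088 = 14340 lb/ft.

14300 lb/ft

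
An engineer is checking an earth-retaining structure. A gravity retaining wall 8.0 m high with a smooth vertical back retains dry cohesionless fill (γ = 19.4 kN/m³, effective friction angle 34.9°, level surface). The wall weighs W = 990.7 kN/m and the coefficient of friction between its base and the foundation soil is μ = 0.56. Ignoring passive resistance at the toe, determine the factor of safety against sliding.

3.28

K_a = tan²(45° − 34.9°/2) = 0.2721.
P_a = ½K_aγH² = 0.5×0.2721×19.4×8.0² = 168.9 kN/m, acting at H/3 = 2.667 m above the base.
FS_sliding = μW / P_a = 0.56×990.7 / 168.9 = 3.284.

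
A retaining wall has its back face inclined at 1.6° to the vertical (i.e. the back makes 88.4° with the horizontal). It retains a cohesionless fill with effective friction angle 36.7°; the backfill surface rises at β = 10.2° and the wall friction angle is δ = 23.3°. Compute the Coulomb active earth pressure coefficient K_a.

K_a = sin²(α+φ) / [sin²α · sin(α−δ) · (1 + √{sin(φ+δ)sin(φ−β) / (sin(α−δ)sin(α+β))})²].
With α = 88.4°, φ = 36.7°, δ = 23.3°, β = 10.2°: K_a = 0.2692.

0.269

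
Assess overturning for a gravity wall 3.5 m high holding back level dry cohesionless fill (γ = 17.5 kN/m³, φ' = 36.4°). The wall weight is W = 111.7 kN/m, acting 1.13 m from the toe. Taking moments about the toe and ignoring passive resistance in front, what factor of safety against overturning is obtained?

K_a = tan²(45° − 36.4°/2) = 0.2552.
P_a = ½K_aγH² = 0.5×0.2552×17.5×3.5² = 27.35 kN/m, acting at H/3 = 1.167 m above the base.
Overturning moment M_o = P_a × H/3 = 27.35 × 1.167 = 31.91.
Resisting moment M_r = W × 1.13 = 111.7 × 1.13 = 126.2.
FS_overturning = M_r/M_o = 126.2/31.91 = 3.956.

3.96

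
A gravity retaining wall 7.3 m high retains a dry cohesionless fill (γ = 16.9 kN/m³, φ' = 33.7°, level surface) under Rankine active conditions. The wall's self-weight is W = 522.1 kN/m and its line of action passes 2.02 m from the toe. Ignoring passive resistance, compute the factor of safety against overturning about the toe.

K_a = tan²(45° − 33.7°/2) = 0.2863.
P_a = ½K_aγH² = 0.5×0.2863×16.9×7.3² = 128.9 kN/m, acting at H/3 = 2.433 m above the base.
Overturning moment M_o = P_a × H/3 = 128.9 × 2.433 = 313.7.
Resisting moment M_r = W × 2.02 = 522.1 × 2.02 = 1055.
FS_overturning = M_r/M_o = 1055/313.7 = 3.362.

3.36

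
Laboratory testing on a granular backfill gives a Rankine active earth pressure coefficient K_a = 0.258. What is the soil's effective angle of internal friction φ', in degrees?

36.1°

K_a = tan²(45° − φ/2) ⇒ 45° − φ/2 = arctan(√0.258) = 26.93°.
φ = 2(45° − 26.93°) = 36.14°.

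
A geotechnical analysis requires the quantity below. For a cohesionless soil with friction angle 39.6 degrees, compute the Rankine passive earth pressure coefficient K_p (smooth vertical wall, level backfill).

K_p = (1 + sin φ)/(1 − sin φ) = tan²(45° + 39.6°/2) = 4.516.

4.52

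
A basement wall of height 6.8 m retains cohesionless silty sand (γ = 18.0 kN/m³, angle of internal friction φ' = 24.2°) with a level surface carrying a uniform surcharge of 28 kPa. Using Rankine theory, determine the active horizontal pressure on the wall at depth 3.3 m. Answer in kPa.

36.6 kPa

K_a = (1 − sin φ)/(1 + sin φ) = 0.4185.
σ_v = γz + q = 18.0 × 3.3 + 28 = 87.40 kPa.
σ_h = K_a σ_v = 0.4185 × 87.40 = 36.58 kPa.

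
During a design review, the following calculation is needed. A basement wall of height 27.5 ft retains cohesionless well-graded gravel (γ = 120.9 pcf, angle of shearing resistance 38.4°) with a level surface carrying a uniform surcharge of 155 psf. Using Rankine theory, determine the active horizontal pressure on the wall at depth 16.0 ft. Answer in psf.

K_a = (1 − sin φ)/(1 + sin φ) = 0.2337.
σ_v = γz + q = 120.9 × 16.0 + 155 = 2089 psf.
σ_h = K_a σ_v = 0.2337 × 2089 = 488.3 psf.

488 psf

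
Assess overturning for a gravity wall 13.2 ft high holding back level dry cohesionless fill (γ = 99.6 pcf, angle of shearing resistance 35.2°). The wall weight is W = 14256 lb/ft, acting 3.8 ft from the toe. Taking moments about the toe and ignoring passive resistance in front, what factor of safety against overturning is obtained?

K_a = tan²(45° − 35.2°/2) = 0.2687.
P_a = ½K_aγH² = 0.5×0.2687×99.6×13.2² = 2331 lb/ft, acting at H/3 = 4.400 ft above the base.
Overturning moment M_o = P_a × H/3 = 2331 × 4.400 = 10260.
Resisting moment M_r = W × 3.8 = 14256 × 3.8 = 54170.
FS_overturning = M_r/M_o = 54170/10260 = 5.281.

5.28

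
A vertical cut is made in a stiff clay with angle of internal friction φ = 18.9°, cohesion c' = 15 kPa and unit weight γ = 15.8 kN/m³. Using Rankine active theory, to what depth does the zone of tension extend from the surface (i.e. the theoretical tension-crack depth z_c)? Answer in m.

K_a = tan²(45° − 18.9°/2) = 0.5107; √K_a = 0.7146.
The active pressure is zero where K_a γ z = 2c√K_a, so z_c = 2c/(γ√K_a) = 2×15/(15.8×0.7146) = 2.657 m.

2.66 m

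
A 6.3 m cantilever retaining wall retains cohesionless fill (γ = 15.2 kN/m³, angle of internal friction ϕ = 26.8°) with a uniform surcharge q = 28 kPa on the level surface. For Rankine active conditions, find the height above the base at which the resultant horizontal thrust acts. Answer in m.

K_a = 0.3785.
Triangular part P₁ = ½K_aγH² = 114.2 at H/3 = 2.100 m; rectangular part P₂ = K_a q H = 66.76 at H/2 = 3.150 m.
ȳ = (P₁·2.100 + P₂·3.150)/(P₁+P₂) = 2.487 m.

2.49 m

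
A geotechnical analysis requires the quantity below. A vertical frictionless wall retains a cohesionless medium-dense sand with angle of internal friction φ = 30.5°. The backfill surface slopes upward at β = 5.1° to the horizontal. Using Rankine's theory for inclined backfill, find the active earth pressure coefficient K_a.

0.331

K_a = cos β · (cos β − √(cos²β − cos²φ)) / (cos β + √(cos²β − cos²φ)).
cos β = 0.9960, cos φ = 0.8616, √(cos²β − cos²φ) = 0.4997.
K_a = 0.9960 × (0.9960 − 0.4997)/(0.9960 + 0.4997) = 0.3305.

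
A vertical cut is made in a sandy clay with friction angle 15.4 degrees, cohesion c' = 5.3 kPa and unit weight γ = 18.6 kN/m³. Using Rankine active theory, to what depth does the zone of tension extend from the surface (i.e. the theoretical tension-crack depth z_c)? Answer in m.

K_a = tan²(45° − 15.4°/2) = 0.5803; √K_a = 0.7618.
The active pressure is zero where K_a γ z = 2c√K_a, so z_c = 2c/(γ√K_a) = 2×5.3/(18.6×0.7618) = 0.7481 m.

0.748 m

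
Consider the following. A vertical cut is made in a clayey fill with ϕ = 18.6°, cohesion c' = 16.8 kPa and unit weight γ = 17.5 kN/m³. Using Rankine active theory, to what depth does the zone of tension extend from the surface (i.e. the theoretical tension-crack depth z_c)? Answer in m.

K_a = tan²(45° − 18.6°/2) = 0.5163; √K_a = 0.7186.
The active pressure is zero where K_a γ z = 2c√K_a, so z_c = 2c/(γ√K_a) = 2×16.8/(17.5×0.7186) = 2.672 m.

2.67 m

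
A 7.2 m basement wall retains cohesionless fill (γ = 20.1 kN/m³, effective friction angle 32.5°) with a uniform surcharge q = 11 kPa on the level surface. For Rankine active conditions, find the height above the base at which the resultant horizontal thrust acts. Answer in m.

2.56 m

K_a = 0.3010.
Triangular part P₁ = ½K_aγH² = 156.8 at H/3 = 2.400 m; rectangular part P₂ = K_a q H = 23.84 at H/2 = 3.600 m.
ȳ = (P₁·2.400 + P₂·3.600)/(P₁+P₂) = 2.558 m.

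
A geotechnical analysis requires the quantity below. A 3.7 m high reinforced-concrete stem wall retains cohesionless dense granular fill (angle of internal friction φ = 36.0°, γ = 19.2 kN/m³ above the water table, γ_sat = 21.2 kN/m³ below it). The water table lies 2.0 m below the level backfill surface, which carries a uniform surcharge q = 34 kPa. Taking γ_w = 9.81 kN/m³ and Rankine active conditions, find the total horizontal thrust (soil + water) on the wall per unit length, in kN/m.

K_a = tan²(45° − φ/2) = 0.2596.
γ' = 21.2 − 9.81 = 11.39 kN/m³. h₂ = H − d_w = 1.7 m.
σ'_h: at surface K_a·q = 8.827; at WT K_a(q+γd_w) = 18.80; at base K_a(q+γd_w+γ'h₂) = 23.82 kPa.
P₁ = ½(8.827+18.80)×2.0 = 27.62; P₂ = ½(18.80+23.82)×1.7 = 36.23; P_w = ½γ_w h₂² = 14.18.
Total = 27.62+36.23+14.18 = 78.03 kN/m.

78.0 kN/m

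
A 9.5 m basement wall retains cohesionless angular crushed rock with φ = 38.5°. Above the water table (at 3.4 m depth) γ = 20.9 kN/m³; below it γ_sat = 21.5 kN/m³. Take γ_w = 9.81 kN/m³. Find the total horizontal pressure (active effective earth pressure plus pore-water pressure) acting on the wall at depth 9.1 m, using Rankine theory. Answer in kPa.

88.0 kPa

K_a = (1 − sin φ)/(1 + sin φ) = 0.2327.
γ' = 21.5 − 9.81 = 11.69 kN/m³.
Effective vertical stress at 9.1 m: σ'_v = 20.9×3.4 + 11.69×5.70 = 137.7 kPa.
σ'_h = K_a σ'_v = 0.2327 × 137.7 = 32.03 kPa; u = γ_w × 5.70 = 55.92 kPa.
Total σ_h = 32.03 + 55.92 = 87.95 kPa.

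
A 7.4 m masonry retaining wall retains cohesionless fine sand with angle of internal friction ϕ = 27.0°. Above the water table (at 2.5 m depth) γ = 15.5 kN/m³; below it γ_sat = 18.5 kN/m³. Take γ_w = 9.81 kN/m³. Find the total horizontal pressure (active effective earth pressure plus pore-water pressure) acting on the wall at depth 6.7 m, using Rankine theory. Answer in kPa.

K_a = (1 − sin φ)/(1 + sin φ) = 0.3755.
γ' = 18.5 − 9.81 = 8.690 kN/m³.
Effective vertical stress at 6.7 m: σ'_v = 15.5×2.5 + 8.690×4.20 = 75.25 kPa.
σ'_h = K_a σ'_v = 0.3755 × 75.25 = 28.26 kPa; u = γ_w × 4.20 = 41.20 kPa.
Total σ_h = 28.26 + 41.20 = 69.46 kPa.

69.5 kPa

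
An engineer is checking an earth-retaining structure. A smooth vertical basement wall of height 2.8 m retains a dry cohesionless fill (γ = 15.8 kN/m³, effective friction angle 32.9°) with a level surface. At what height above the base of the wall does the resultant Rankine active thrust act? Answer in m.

K_a = 0.2960.
The pressure distribution is triangular, so the resultant acts at H/3 above the base = 2.8/3 = 0.9333 m.

0.933 m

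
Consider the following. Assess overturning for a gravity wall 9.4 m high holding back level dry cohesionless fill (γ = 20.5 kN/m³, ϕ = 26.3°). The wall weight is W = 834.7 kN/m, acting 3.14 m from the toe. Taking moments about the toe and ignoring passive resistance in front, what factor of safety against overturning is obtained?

K_a = tan²(45° − 26.3°/2) = 0.3859.
P_a = ½K_aγH² = 0.5×0.3859×20.5×9.4² = 349.5 kN/m, acting at H/3 = 3.133 m above the base.
Overturning moment M_o = P_a × H/3 = 349.5 × 3.133 = 1095.
Resisting moment M_r = W × 3.14 = 834.7 × 3.14 = 2621.
FS_overturning = M_r/M_o = 2621/1095 = 2.393.

2.39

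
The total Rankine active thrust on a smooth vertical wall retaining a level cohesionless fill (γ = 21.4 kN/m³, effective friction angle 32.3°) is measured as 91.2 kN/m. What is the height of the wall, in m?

K_a = 0.3035. P_a = ½ K_a γ H² ⇒ H = √(2P_a/(K_a γ)).
H = √(2×91.2/(0.3035×21.4)) = 5.300 m.

5.30 m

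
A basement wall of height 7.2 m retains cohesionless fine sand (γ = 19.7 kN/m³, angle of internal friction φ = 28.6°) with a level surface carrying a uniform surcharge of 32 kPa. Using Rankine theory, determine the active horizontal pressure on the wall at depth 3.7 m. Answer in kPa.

K_a = (1 − sin φ)/(1 + sin φ) = 0.3525.
σ_v = γz + q = 19.7 × 3.7 + 32 = 104.9 kPa.
σ_h = K_a σ_v = 0.3525 × 104.9 = 36.98 kPa.

37.0 kPa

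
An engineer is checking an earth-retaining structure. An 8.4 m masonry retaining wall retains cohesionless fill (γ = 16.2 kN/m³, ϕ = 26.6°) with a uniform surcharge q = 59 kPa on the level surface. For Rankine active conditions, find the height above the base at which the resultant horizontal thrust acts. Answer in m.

3.45 m

K_a = 0.3814.
Triangular part P₁ = ½K_aγH² = 218.0 at H/3 = 2.800 m; rectangular part P₂ = K_a q H = 189.0 at H/2 = 4.200 m.
ȳ = (P₁·2.800 + P₂·4.200)/(P₁+P₂) = 3.450 m.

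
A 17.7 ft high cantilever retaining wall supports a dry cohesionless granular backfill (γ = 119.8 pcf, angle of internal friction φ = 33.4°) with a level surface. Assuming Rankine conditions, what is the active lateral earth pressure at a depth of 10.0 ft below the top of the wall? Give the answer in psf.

K_a = (1 − sin φ)/(1 + sin φ) = 0.2899.
σ_h = K_a γ z = 0.2899 × 119.8 × 10.0 = 347.3 psf.

347 psf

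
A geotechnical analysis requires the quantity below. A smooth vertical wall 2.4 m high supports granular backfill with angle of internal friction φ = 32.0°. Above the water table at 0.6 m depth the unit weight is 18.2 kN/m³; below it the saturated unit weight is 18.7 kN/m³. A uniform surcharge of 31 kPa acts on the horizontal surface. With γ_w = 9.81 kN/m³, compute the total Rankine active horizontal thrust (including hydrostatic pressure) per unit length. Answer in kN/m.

50.2 kN/m

K_a = tan²(45° − φ/2) = 0.3073.
γ' = 18.7 − 9.81 = 8.890 kN/m³. h₂ = H − d_w = 1.8 m.
σ'_h: at surface K_a·q = 9.525; at WT K_a(q+γd_w) = 12.88; at base K_a(q+γd_w+γ'h₂) = 17.80 kPa.
P₁ = ½(9.525+12.88)×0.6 = 6.722; P₂ = ½(12.88+17.80)×1.8 = 27.61; P_w = ½γ_w h₂² = 15.89.
Total = 6.722+27.61+15.89 = 50.22 kN/m.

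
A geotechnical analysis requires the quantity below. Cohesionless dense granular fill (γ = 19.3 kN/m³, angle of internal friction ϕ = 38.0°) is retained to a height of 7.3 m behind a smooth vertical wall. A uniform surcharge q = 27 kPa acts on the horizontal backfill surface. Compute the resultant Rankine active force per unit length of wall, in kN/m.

169 kN/m

K_a = tan²(45° − φ/2) = 0.2379.
Soil triangle: ½ K_a γ H² = 0.5×0.2379×19.3×7.3² = 122.3 kN/m.
Surcharge rectangle: K_a q H = 0.2379×27×7.3 = 46.89 kN/m.
Total = 122.3 + 46.89 = 169.2 kN/m.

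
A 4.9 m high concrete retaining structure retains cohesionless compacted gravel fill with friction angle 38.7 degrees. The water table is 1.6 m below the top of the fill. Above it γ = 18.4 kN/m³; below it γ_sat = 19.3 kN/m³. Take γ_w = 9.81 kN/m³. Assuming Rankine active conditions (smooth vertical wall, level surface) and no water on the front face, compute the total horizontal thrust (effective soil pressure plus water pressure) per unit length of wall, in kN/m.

93.2 kN/m

K_a = tan²(45° − φ/2) = 0.2306.
γ' = 19.3 − 9.81 = 9.490 kN/m³. Depth below WT = 3.3 m.
σ'_h at WT = K_a γ d_w = 6.788 kPa; at base = 6.788 + K_a γ' × 3.3 = 14.01 kPa.
P₁ (0–1.6 m) = ½×6.788×1.6 = 5.431. P₂ (1.6–4.9 m) = ½(6.788+14.01)×3.3 = 34.32.
P_w = ½ γ_w h₂² = 0.5×9.81×3.3² = 53.42. Total = 5.431+34.32+53.42 = 93.16 kN/m.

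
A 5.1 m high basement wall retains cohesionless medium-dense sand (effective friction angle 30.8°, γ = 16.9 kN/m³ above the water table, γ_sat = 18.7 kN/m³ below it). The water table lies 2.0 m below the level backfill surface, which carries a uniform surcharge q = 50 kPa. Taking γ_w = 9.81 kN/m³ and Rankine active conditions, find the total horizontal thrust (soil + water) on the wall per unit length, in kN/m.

188 kN/m

K_a = tan²(45° − φ/2) = 0.3227.
γ' = 18.7 − 9.81 = 8.890 kN/m³. h₂ = H − d_w = 3.1 m.
σ'_h: at surface K_a·q = 16.14; at WT K_a(q+γd_w) = 27.04; at base K_a(q+γd_w+γ'h₂) = 35.94 kPa.
P₁ = ½(16.14+27.04)×2.0 = 43.18; P₂ = ½(27.04+35.94)×3.1 = 97.62; P_w = ½γ_w h₂² = 47.14.
Total = 43.18+97.62+47.14 = 187.9 kN/m.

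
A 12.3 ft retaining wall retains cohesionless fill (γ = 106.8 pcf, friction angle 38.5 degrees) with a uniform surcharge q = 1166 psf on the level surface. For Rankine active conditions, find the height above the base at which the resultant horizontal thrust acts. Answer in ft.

K_a = 0.2327.
Triangular part P₁ = ½K_aγH² = 1880 at H/3 = 4.100 ft; rectangular part P₂ = K_a q H = 3337 at H/2 = 6.150 ft.
ȳ = (P₁·4.100 + P₂·6.150)/(P₁+P₂) = 5.411 ft.

5.41 ft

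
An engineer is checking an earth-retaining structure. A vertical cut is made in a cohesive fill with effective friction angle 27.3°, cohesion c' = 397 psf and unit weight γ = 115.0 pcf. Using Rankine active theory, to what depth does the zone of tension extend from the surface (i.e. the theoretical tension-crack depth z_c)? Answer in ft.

11.3 ft

K_a = tan²(45° − 27.3°/2) = 0.3711; √K_a = 0.6092.
The active pressure is zero where K_a γ z = 2c√K_a, so z_c = 2c/(γ√K_a) = 2×397/(115.0×0.6092) = 11.33 ft.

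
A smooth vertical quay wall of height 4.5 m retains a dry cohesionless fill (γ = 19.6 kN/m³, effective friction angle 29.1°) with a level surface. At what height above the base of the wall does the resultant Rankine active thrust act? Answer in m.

K_a = 0.3456.
The pressure distribution is triangular, so the resultant acts at H/3 above the base = 4.5/3 = 1.500 m.

1.50 m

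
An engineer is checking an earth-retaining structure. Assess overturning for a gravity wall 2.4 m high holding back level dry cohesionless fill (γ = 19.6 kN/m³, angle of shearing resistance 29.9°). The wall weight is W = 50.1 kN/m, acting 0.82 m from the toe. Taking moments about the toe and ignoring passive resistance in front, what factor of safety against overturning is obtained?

K_a = tan²(45° − 29.9°/2) = 0.3347.
P_a = ½K_aγH² = 0.5×0.3347×19.6×2.4² = 18.89 kN/m, acting at H/3 = 0.8000 m above the base.
Overturning moment M_o = P_a × H/3 = 18.89 × 0.8000 = 15.11.
Resisting moment M_r = W × 0.82 = 50.1 × 0.82 = 41.08.
FS_overturning = M_r/M_o = 41.08/15.11 = 2.718.

2.72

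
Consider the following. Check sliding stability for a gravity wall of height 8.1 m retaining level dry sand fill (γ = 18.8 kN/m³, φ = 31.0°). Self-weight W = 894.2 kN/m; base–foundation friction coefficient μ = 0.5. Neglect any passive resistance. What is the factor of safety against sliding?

2.26

K_a = tan²(45° − 31.0°/2) = 0.3201.
P_a = ½K_aγH² = 0.5×0.3201×18.8×8.1² = 197.4 kN/m, acting at H/3 = 2.700 m above the base.
FS_sliding = μW / P_a = 0.5×894.2 / 197.4 = 2.265.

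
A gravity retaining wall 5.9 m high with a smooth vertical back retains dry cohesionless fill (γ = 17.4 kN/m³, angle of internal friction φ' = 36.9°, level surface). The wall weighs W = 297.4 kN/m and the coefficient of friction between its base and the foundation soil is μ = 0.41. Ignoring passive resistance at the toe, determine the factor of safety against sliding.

1.61

K_a = tan²(45° − 36.9°/2) = 0.2497.
P_a = ½K_aγH² = 0.5×0.2497×17.4×5.9² = 75.61 kN/m, acting at H/3 = 1.967 m above the base.
FS_sliding = μW / P_a = 0.41×297.4 / 75.61 = 1.613.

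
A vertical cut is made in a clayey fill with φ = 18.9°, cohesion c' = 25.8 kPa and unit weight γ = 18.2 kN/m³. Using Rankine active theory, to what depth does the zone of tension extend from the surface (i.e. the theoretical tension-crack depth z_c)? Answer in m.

3.97 m

K_a = tan²(45° − 18.9°/2) = 0.5107; √K_a = 0.7146.
The active pressure is zero where K_a γ z = 2c√K_a, so z_c = 2c/(γ√K_a) = 2×25.8/(18.2×0.7146) = 3.967 m.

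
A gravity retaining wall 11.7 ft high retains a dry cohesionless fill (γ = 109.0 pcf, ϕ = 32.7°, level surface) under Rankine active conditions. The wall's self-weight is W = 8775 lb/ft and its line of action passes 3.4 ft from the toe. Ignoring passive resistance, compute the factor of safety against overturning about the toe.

K_a = tan²(45° − 32.7°/2) = 0.2985.
P_a = ½K_aγH² = 0.5×0.2985×109.0×11.7² = 2227 lb/ft, acting at H/3 = 3.900 ft above the base.
Overturning moment M_o = P_a × H/3 = 2227 × 3.900 = 8685.
Resisting moment M_r = W × 3.4 = 8775 × 3.4 = 29840.
FS_overturning = M_r/M_o = 29840/8685 = 3.435.

3.44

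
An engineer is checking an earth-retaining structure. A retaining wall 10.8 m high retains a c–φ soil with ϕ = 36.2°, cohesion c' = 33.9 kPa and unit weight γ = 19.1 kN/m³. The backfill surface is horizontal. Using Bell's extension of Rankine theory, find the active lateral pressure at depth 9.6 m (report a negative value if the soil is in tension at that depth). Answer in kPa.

12.8 kPa

K_a = (1 − sin φ)/(1 + sin φ) = 0.2574.
σ_a = K_a γ z − 2c√K_a = 0.2574×19.1×9.6 − 2×33.9×0.5073 = 12.80 kPa.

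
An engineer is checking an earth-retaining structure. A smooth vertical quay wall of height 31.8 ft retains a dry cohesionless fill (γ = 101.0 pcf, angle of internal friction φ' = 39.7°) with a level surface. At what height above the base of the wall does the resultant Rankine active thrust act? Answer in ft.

K_a = 0.2204.
The pressure distribution is triangular, so the resultant acts at H/3 above the base = 31.8/3 = 10.60 ft.

10.6 ft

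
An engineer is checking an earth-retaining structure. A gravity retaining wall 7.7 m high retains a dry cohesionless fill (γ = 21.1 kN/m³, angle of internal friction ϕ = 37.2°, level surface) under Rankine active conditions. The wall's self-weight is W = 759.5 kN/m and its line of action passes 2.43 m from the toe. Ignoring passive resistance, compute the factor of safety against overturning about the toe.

4.67

K_a = tan²(45° − 37.2°/2) = 0.2464.
P_a = ½K_aγH² = 0.5×0.2464×21.1×7.7² = 154.1 kN/m, acting at H/3 = 2.567 m above the base.
Overturning moment M_o = P_a × H/3 = 154.1 × 2.567 = 395.6.
Resisting moment M_r = W × 2.43 = 759.5 × 2.43 = 1846.
FS_overturning = M_r/M_o = 1846/395.6 = 4.665.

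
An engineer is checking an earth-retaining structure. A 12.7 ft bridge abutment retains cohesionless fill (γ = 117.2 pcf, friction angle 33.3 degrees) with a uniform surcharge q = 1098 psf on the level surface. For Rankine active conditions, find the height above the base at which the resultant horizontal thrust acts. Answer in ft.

5.49 ft

K_a = 0.2911.
Triangular part P₁ = ½K_aγH² = 2752 at H/3 = 4.233 ft; rectangular part P₂ = K_a q H = 4060 at H/2 = 6.350 ft.
ȳ = (P₁·4.233 + P₂·6.350)/(P₁+P₂) = 5.495 ft.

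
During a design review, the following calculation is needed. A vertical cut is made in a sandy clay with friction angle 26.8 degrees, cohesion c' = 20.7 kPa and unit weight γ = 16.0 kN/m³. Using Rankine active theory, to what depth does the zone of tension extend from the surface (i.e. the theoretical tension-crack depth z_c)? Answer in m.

K_a = tan²(45° − 26.8°/2) = 0.3785; √K_a = 0.6152.
The active pressure is zero where K_a γ z = 2c√K_a, so z_c = 2c/(γ√K_a) = 2×20.7/(16.0×0.6152) = 4.206 m.

4.21 m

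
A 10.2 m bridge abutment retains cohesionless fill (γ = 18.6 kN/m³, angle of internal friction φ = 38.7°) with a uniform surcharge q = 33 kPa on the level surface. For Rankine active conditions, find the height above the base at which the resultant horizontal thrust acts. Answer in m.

K_a = 0.2306.
Triangular part P₁ = ½K_aγH² = 223.1 at H/3 = 3.400 m; rectangular part P₂ = K_a q H = 77.62 at H/2 = 5.100 m.
ȳ = (P₁·3.400 + P₂·5.100)/(P₁+P₂) = 3.839 m.

3.84 m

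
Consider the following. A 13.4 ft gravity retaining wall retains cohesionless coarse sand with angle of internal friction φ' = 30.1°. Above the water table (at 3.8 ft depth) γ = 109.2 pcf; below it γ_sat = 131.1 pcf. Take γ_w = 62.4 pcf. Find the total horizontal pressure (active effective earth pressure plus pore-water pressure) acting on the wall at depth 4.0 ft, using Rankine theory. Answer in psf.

155 psf

K_a = (1 − sin φ)/(1 + sin φ) = 0.3320.
γ' = 131.1 − 62.4 = 68.70 pcf.
Effective vertical stress at 4.0 ft: σ'_v = 109.2×3.8 + 68.70×0.200 = 428.7 psf.
σ'_h = K_a σ'_v = 0.3320 × 428.7 = 142.3 psf; u = γ_w × 0.200 = 12.48 psf.
Total σ_h = 142.3 + 12.48 = 154.8 psf.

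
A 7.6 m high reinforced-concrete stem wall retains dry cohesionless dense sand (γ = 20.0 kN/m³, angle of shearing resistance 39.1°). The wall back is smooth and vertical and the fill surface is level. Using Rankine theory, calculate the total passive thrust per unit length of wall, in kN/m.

2550 kN/m

K_p = tan²(45° + φ/2) = 4.415.
P_p = ½ K_p γ H² = 0.5 × 4.415 × 20.0 × 7.6² = 2550 kN/m.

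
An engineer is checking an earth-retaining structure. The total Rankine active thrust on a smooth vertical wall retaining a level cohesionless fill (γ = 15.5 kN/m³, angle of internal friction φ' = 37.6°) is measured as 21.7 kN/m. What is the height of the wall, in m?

K_a = 0.2421. P_a = ½ K_a γ H² ⇒ H = √(2P_a/(K_a γ)).
H = √(2×21.7/(0.2421×15.5)) = 3.401 m.

3.40 m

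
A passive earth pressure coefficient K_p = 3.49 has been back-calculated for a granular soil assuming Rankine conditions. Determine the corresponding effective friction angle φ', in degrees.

K_p = (1+sin φ)/(1−sin φ) ⇒ sin φ = (K_p − 1)/(K_p + 1) = 0.5546.
φ = arcsin(0.5546) = 33.68°.

33.7°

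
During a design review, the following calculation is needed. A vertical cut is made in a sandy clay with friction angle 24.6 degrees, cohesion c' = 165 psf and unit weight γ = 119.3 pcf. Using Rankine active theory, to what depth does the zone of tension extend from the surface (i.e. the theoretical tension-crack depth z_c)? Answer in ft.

K_a = tan²(45° − 24.6°/2) = 0.4121; √K_a = 0.6420.
The active pressure is zero where K_a γ z = 2c√K_a, so z_c = 2c/(γ√K_a) = 2×165/(119.3×0.6420) = 4.309 ft.

4.31 ft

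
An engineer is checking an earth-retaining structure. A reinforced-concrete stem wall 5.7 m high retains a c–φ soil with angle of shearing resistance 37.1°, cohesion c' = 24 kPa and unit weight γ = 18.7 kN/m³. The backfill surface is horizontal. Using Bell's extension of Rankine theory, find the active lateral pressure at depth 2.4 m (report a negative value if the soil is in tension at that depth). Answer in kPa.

K_a = (1 − sin φ)/(1 + sin φ) = 0.2475.
σ_a = K_a γ z − 2c√K_a = 0.2475×18.7×2.4 − 2×24×0.4975 = -12.77 kPa.

-12.8 kPa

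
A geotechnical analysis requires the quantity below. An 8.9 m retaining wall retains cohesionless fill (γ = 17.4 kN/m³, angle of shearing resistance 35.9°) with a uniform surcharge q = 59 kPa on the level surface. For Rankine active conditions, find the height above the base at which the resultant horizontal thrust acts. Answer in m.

K_a = 0.2607.
Triangular part P₁ = ½K_aγH² = 179.7 at H/3 = 2.967 m; rectangular part P₂ = K_a q H = 136.9 at H/2 = 4.450 m.
ȳ = (P₁·2.967 + P₂·4.450)/(P₁+P₂) = 3.608 m.

3.61 m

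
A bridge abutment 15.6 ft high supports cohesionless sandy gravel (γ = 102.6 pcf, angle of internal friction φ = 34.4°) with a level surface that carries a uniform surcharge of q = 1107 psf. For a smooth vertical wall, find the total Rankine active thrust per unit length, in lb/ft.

8270 lb/ft

K_a = tan²(45° − φ/2) = 0.2780.
Soil triangle: ½ K_a γ H² = 0.5×0.2780×102.6×15.6² = 3470 lb/ft.
Surcharge rectangle: K_a q H = 0.2780×1107×15.6 = 4801 lb/ft.
Total = 3470 + 4801 = 8271 lb/ft.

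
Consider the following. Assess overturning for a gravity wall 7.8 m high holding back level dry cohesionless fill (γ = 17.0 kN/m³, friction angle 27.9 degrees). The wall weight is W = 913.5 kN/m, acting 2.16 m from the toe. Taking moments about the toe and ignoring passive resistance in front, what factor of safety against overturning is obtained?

4.05

K_a = tan²(45° − 27.9°/2) = 0.3625.
P_a = ½K_aγH² = 0.5×0.3625×17.0×7.8² = 187.4 kN/m, acting at H/3 = 2.600 m above the base.
Overturning moment M_o = P_a × H/3 = 187.4 × 2.600 = 487.4.
Resisting moment M_r = W × 2.16 = 913.5 × 2.16 = 1973.
FS_overturning = M_r/M_o = 1973/487.4 = 4.049.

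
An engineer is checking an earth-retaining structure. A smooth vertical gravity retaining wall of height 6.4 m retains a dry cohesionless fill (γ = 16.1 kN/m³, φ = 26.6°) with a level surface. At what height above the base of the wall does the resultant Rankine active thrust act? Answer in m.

2.13 m

K_a = 0.3814.
The pressure distribution is triangular, so the resultant acts at H/3 above the base = 6.4/3 = 2.133 m.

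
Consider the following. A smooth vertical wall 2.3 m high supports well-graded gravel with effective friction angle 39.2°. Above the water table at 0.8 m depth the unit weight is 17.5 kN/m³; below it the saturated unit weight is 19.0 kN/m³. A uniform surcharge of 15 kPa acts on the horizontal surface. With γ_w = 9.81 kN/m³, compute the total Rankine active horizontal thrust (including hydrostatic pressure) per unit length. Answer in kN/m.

K_a = tan²(45° − φ/2) = 0.2255.
γ' = 19.0 − 9.81 = 9.190 kN/m³. h₂ = H − d_w = 1.5 m.
σ'_h: at surface K_a·q = 3.382; at WT K_a(q+γd_w) = 6.539; at base K_a(q+γd_w+γ'h₂) = 9.647 kPa.
P₁ = ½(3.382+6.539)×0.8 = 3.968; P₂ = ½(6.539+9.647)×1.5 = 12.14; P_w = ½γ_w h₂² = 11.04.
Total = 3.968+12.14+11.04 = 27.14 kN/m.

27.1 kN/m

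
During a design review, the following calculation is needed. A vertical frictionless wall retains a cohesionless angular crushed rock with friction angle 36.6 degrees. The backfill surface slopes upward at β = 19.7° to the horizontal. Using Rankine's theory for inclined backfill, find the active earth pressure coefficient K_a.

K_a = cos β · (cos β − √(cos²β − cos²φ)) / (cos β + √(cos²β − cos²φ)).
cos β = 0.9415, cos φ = 0.8028, √(cos²β − cos²φ) = 0.4918.
K_a = 0.9415 × (0.9415 − 0.4918)/(0.9415 + 0.4918) = 0.2954.

0.295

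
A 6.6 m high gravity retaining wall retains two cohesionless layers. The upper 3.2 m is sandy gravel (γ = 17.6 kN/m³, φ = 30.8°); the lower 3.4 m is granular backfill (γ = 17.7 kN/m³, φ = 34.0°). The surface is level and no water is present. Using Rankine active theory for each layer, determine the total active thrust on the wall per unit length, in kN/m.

112 kN/m

K_a1 = tan²(45°−30.8°/2) = 0.3227; K_a2 = tan²(45°−34.0°/2) = 0.2827.
Layer 1: σ at base = K_a1 γ₁ h₁ = 18.18 kPa; P₁ = ½×18.18×3.2 = 29.08.
Layer 2: σ_v at top = γ₁h₁ = 56.32; σ_h top = K_a2×56.32 = 15.92; σ_h base = K_a2×(56.32+17.7×3.4) = 32.94.
P₂ = ½(15.92+32.94)×3.4 = 83.06. Total P_a = 29.08+83.06 = 112.1 kN/m.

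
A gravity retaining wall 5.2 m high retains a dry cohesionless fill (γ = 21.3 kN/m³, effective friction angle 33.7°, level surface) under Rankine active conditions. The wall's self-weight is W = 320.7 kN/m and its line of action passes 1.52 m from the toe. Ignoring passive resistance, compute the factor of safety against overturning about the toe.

3.41

K_a = tan²(45° − 33.7°/2) = 0.2863.
P_a = ½K_aγH² = 0.5×0.2863×21.3×5.2² = 82.45 kN/m, acting at H/3 = 1.733 m above the base.
Overturning moment M_o = P_a × H/3 = 82.45 × 1.733 = 142.9.
Resisting moment M_r = W × 1.52 = 320.7 × 1.52 = 487.5.
FS_overturning = M_r/M_o = 487.5/142.9 = 3.411.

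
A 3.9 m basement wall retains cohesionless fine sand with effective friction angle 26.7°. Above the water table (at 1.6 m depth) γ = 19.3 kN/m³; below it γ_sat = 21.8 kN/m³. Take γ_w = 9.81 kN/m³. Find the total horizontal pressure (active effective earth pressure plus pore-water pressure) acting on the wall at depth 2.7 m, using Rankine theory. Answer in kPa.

K_a = (1 − sin φ)/(1 + sin φ) = 0.3800.
γ' = 21.8 − 9.81 = 11.99 kN/m³.
Effective vertical stress at 2.7 m: σ'_v = 19.3×1.6 + 11.99×1.10 = 44.07 kPa.
σ'_h = K_a σ'_v = 0.3800 × 44.07 = 16.74 kPa; u = γ_w × 1.10 = 10.79 kPa.
Total σ_h = 16.74 + 10.79 = 27.54 kPa.

27.5 kPa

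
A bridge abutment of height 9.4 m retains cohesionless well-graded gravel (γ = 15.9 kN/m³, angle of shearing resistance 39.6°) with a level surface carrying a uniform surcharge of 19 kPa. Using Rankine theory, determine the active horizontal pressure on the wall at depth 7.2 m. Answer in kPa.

K_a = (1 − sin φ)/(1 + sin φ) = 0.2214.
σ_v = γz + q = 15.9 × 7.2 + 19 = 133.5 kPa.
σ_h = K_a σ_v = 0.2214 × 133.5 = 29.56 kPa.

29.6 kPa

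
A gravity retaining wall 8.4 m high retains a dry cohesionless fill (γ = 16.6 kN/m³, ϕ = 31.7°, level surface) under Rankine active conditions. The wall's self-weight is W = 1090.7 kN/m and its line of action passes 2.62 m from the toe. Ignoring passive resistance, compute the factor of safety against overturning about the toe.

K_a = tan²(45° − 31.7°/2) = 0.3111.
P_a = ½K_aγH² = 0.5×0.3111×16.6×8.4² = 182.2 kN/m, acting at H/3 = 2.800 m above the base.
Overturning moment M_o = P_a × H/3 = 182.2 × 2.800 = 510.1.
Resisting moment M_r = W × 2.62 = 1090.7 × 2.62 = 2858.
FS_overturning = M_r/M_o = 2858/510.1 = 5.602.

5.60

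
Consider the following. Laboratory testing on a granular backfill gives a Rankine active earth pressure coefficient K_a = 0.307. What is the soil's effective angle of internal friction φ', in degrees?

32.0°

K_a = tan²(45° − φ/2) ⇒ 45° − φ/2 = arctan(√0.307) = 28.99°.
φ = 2(45° − 28.99°) = 32.02°.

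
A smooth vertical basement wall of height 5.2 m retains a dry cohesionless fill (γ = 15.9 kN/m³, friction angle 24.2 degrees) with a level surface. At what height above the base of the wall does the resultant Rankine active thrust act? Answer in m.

K_a = 0.4185.
The pressure distribution is triangular, so the resultant acts at H/3 above the base = 5.2/3 = 1.733 m.

1.73 m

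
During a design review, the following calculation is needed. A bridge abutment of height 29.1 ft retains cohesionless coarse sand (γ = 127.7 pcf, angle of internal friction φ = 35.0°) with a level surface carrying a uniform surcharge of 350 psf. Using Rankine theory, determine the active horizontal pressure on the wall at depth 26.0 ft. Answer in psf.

995 psf

K_a = (1 − sin φ)/(1 + sin φ) = 0.2710.
σ_v = γz + q = 127.7 × 26.0 + 350 = 3670 psf.
σ_h = K_a σ_v = 0.2710 × 3670 = 994.6 psf.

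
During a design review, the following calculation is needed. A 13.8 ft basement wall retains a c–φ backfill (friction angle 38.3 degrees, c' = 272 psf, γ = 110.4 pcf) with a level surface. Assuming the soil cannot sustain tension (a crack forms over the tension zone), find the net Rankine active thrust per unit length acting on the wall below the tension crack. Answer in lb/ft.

K_a = 0.2347; √K_a = 0.4845.
Tension-crack depth z_c = 2c/(γ√K_a) = 2×272/(110.4×0.4845) = 10.17 ft.
σ_a at base = K_a γ H − 2c√K_a = 0.2347×110.4×13.8 − 2×272×0.4845 = 94.06 psf.
P_a = ½ × 94.06 × (H − z_c) = 0.5×94.06×3.630 = 170.7 lb/ft.

171 lb/ft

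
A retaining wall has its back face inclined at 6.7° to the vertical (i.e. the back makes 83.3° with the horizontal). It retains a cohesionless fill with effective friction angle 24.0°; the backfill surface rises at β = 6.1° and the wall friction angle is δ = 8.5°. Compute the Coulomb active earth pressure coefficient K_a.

K_a = sin²(α+φ) / [sin²α · sin(α−δ) · (1 + √{sin(φ+δ)sin(φ−β) / (sin(α−δ)sin(α+β))})²].
With α = 83.3°, φ = 24.0°, δ = 8.5°, β = 6.1°: K_a = 0.4792.

0.479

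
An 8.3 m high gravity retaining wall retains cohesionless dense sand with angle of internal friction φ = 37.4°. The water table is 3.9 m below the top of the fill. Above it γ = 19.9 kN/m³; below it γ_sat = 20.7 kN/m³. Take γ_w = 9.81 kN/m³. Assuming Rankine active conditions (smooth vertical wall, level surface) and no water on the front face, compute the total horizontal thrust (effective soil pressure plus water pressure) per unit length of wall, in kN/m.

241 kN/m

K_a = tan²(45° − φ/2) = 0.2443.
γ' = 20.7 − 9.81 = 10.89 kN/m³. Depth below WT = 4.4 m.
σ'_h at WT = K_a γ d_w = 18.96 kPa; at base = 18.96 + K_a γ' × 4.4 = 30.66 kPa.
P₁ (0–3.9 m) = ½×18.96×3.9 = 36.97. P₂ (3.9–8.3 m) = ½(18.96+30.66)×4.4 = 109.2.
P_w = ½ γ_w h₂² = 0.5×9.81×4.4² = 94.96. Total = 36.97+109.2+94.96 = 241.1 kN/m.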